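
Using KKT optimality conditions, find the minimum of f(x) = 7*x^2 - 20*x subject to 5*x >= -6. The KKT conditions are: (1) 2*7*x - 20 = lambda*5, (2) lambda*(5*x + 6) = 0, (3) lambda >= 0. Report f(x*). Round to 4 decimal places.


Step 1: Try lambda = 0 (constraint inactive).
Stationarity: 2*7*x - 20 = 0
x* = 20/(2*7) = 10/7 = 1.4286 (rounded; the exact value 10/7 is used below)
Check constraint: 5*1.4286 = 7.143 >= -6 -- satisfied.
Step 2: Compute optimal value.
f(x*) = 7*(10/7)^2 - 20*(10/7) = -14.2857


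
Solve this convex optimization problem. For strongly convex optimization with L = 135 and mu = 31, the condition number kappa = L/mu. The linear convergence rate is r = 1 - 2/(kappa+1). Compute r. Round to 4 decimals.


Step 1: Compute the condition number.
kappa = L/mu = 135/31 = 4.3548
Step 2: Compute the convergence rate.
r = 1 - 2/(kappa + 1) = 1 - 2*mu/(L + mu) = (L - mu)/(L + mu) = 104/166 = 0.6265


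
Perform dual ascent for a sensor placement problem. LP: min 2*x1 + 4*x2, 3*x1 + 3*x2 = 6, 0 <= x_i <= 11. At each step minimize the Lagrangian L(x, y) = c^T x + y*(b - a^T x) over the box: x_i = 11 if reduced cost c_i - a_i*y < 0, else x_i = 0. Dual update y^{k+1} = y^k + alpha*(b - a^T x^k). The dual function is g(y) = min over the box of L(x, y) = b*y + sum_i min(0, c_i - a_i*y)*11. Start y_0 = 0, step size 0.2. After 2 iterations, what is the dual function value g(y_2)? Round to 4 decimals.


Dual ascent for LP: min 2*x1 + 4*x2, 3*x1 + 3*x2 = 6, 0 <= x_i <= 11
Step 1: y^k = 0.0, reduced costs: (2.0, 4.0)
  x^k = (0.0, 0.0), subgradient = b - a^T x = 6.0
  y^{k+1} = 0.0 + 0.2*6.0 = 1.2
Step 2: y^k = 1.2, reduced costs: (-1.6, 0.4)
  x^k = (11.0, 0.0), subgradient = b - a^T x = -27.0
  y^{k+1} = 1.2 + 0.2*-27.0 = -4.2
Dual objective at y_2 = -4.2: reduced costs (14.6, 16.6), box minimizer x = (0.0, 0.0)
g(y_2) = b*y + (c1 - a1*y)*x1 + (c2 - a2*y)*x2 = 6*(-4.2) + 14.6*0.0 + 16.6*0.0 = -25.2 + 0.0 + 0.0 = -25.2


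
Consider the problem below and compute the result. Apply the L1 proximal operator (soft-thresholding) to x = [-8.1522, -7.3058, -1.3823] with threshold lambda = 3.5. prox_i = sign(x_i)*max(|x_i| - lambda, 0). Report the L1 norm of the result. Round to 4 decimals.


Soft-thresholding with lambda = 3.5:
prox(-8.1522) = sign(-8.1522)*max(|-8.1522| - 3.5, 0) = -4.6522
prox(-7.3058) = sign(-7.3058)*max(|-7.3058| - 3.5, 0) = -3.8058
prox(-1.3823) = sign(-1.3823)*max(|-1.3823| - 3.5, 0) = 0.0
prox(x) = [-4.6522, -3.8058, 0.0]
||prox(x)||_1 = 4.6522 + 3.8058 + 0.0 = 8.458


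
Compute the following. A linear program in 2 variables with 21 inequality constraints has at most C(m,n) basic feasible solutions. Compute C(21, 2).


Each vertex corresponds to some choice of n active constraints out of m, so the number of vertices is at most C(m, n) = m! / (n!(m-n)!).
m = 21, n = 2
Numerator: 21 * 20
Denominator: 2! = 2
C(21, 2) = 210


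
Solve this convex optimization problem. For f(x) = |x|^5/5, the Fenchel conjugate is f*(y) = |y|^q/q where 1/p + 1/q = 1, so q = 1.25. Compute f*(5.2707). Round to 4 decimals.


The conjugate exponent q satisfies 1/p + 1/q = 1.
p = 5, so q = 5/(5 - 1) = 1.25
|y|^q = 5.2707^1.25 = 7.9861
f*(5.2707) = 7.9861 / 1.25 = 6.3889


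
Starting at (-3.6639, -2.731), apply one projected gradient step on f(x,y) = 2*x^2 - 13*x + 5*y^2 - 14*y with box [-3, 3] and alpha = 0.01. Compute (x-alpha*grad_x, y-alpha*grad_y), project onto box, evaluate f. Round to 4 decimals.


Step 1: Compute gradient at (-3.6639, -2.731).
grad_x = 2*2*-3.6639 - 13 = -27.6556
grad_y = 2*5*-2.731 - 14 = -41.31
Step 2: Gradient step.
x_raw = -3.6639 - 0.01*-27.6556 = -3.3873
y_raw = -2.731 - 0.01*-41.31 = -2.3179
Step 3: Project onto [-3, 3].
x_proj = clip(-3.3873) = -3.0
y_proj = clip(-2.3179) = -2.3179
Step 4: Evaluate f.
f(-3.0, -2.3179) = 116.3139


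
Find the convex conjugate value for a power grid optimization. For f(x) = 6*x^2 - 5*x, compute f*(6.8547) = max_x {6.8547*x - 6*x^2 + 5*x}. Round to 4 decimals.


f*(y) = sup_x {y*x - a*x^2 - b*x} = sup_x {(y-b)*x - a*x^2}
FOC: (y - b) - 2a*x = 0 => x* = (y - b)/(2a)
x* = (6.8547 + 5)/(2*6) = 0.9879
f*(6.8547) = (y-b)^2/(4a) = (6.8547 + 5)^2/(4*6)
= 140.5339/24 = 5.8556


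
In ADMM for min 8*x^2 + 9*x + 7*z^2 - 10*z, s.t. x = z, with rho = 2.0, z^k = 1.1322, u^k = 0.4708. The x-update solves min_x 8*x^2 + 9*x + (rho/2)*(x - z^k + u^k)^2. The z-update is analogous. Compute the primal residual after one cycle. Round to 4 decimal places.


ADMM iteration with rho = 2.0, z^k = 1.1322, u^k = 0.4708
Step 1: x-update.
Minimize 8*x^2 + 9*x + (2.0/2)*(x - 1.1322 + 0.4708)^2
FOC: (2*8 + 2.0)*x = -9 + 2.0*(1.1322 - 0.4708)
x^{k+1} = -0.4265
Step 2: z-update.
Minimize 7*z^2 - 10*z + (2.0/2)*(-0.4265 - z + 0.4708)^2
FOC: (2*7 + 2.0)*z = 10 + 2.0*(-0.4265 + 0.4708)
z^{k+1} = 0.6305
Step 3: u-update.
u^{k+1} = 0.4708 - 0.4265 - 0.6305 = -0.5862
Step 4: Primal residual = |-0.4265 - 0.6305| = 1.057


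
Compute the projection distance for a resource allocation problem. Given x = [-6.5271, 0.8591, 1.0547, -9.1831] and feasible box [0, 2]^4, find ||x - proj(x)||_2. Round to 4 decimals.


Project each component onto [0, 2].
clip(-6.5271) = 0.0, clip(0.8591) = 0.8591, clip(1.0547) = 1.0547, clip(-9.1831) = 0.0
Projection = [0.0, 0.8591, 1.0547, 0.0]
Squared diffs: [42.603, 0.0, 0.0, 84.3293]
Distance = sqrt(126.9323) = 11.2664


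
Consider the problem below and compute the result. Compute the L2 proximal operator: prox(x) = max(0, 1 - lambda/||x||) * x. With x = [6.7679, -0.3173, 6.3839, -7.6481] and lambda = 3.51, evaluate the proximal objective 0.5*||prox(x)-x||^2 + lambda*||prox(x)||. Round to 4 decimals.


Step 1: Compute ||x||.
||x|| = 12.0479
Step 2: Compute scaling factor.
scale = max(0, 1 - 3.51/12.0479) = 0.7087
Step 3: prox(x) = [4.7962, -0.2249, 4.524, -5.4199]
||prox(x)|| = 8.5379
Step 4: Proximal objective.
0.5*||prox-x||^2 = 6.1601
lambda*||prox|| = 29.968
Total = 36.1282


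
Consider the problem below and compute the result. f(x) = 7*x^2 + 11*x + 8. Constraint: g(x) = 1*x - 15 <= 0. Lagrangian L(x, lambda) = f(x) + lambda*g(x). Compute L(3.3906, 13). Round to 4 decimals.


Step 1: Evaluate f(x).
f(3.3906) = 7*3.3906^2 + 11*3.3906 + 8 = 125.7698
Step 2: Evaluate g(x).
g(3.3906) = 1*3.3906 - 15 = -11.6094
Step 3: Compute Lagrangian.
L = 125.7698 + 13*-11.6094 = -25.1524


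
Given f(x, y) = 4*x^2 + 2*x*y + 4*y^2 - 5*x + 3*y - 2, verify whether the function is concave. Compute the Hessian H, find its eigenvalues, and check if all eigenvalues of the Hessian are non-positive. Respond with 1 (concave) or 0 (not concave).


The Hessian of f(x,y) = 4*x^2 + 2*x*y + 4*y^2 - 5*x + 3*y - 2 is:
H = [[8, 2], [2, 8]]
Trace = 8 + 8 = 16
Determinant = 8*8 - (2)^2 = 60
Discriminant = (16)^2 - 4*60 = 16.0
Eigenvalues: lambda_1 = 6.0, lambda_2 = 10.0
The function is not concave.

0


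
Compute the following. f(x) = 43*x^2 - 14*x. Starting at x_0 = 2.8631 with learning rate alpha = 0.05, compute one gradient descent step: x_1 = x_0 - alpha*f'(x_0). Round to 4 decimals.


We compute the gradient at x_0 and apply the update.
f'(x) = 86*x - 14
f'(2.8631) = 86*2.8631 - 14 = 232.2266
x_1 = 2.8631 - 0.05*232.2266 = -8.7482


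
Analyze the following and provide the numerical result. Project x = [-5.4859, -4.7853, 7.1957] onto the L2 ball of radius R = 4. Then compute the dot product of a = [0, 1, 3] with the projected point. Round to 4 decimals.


Step 1: Compute ||x|| (intermediates to 6 decimals).
||x|| = sqrt((-5.4859)^2 + (-4.7853)^2 + 7.1957^2) = 10.235834
Step 2: Project.
Since ||x|| > R, scale = R/||x|| = 4/10.235834 = 0.390784, proj(x) = scale * x
proj(x) = [-2.143802, -1.870019, 2.811964]
Step 3: Dot product.
a^T * proj(x) = 0*(-2.143802) + 1*(-1.870019) + 3*2.811964 = 6.5659


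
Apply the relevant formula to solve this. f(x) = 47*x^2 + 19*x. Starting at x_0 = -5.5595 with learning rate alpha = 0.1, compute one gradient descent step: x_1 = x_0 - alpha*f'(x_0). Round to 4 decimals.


We compute the gradient at x_0 and apply the update.
f'(x) = 94*x + 19
f'(-5.5595) = 94*-5.5595 + 19 = -503.593
x_1 = -5.5595 - 0.1*-503.593 = 44.7998


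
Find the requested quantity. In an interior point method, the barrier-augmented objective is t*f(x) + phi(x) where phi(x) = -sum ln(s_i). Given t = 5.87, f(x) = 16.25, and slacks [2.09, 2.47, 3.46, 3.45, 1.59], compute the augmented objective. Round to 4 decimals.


Step 1: Compute log-barrier.
ln values: [0.7372, 0.9042, 1.2413, 1.2384, 0.4637]
phi = -(0.7372 + 0.9042 + 1.2413 + 1.2384 + 0.4637) = -4.5848
Step 2: Compute augmented objective.
t*f(x) = 5.87*16.25 = 95.3875
Total = 95.3875 - 4.5848 = 90.8027


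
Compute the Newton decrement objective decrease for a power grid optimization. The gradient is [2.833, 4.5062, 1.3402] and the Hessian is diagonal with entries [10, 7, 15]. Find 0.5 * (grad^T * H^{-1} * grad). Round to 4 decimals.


Step 1: H is diagonal, so H^(-1) * g = [0.2833, 0.6437, 0.0893].
Step 2: g^T H^(-1) g = sum_i g_i^2 / H_ii
  = (2.833)^2/10 + (4.5062)^2/7 + (1.3402)^2/15
  = 0.8026 + 2.9008 + 0.1197 = 3.8232
Step 3: Objective decrease = 0.5 * g^T H^(-1) g = 1.9116


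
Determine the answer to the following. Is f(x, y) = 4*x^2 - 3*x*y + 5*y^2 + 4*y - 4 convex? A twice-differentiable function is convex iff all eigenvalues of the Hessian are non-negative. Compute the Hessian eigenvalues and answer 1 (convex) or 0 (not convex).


The Hessian of f(x,y) = 4*x^2 - 3*x*y + 5*y^2 + 4*y - 4 is:
H = [[8, -3], [-3, 10]]
Trace = 8 + 10 = 18
Determinant = 8*10 - (-3)^2 = 71
Discriminant = (18)^2 - 4*71 = 40.0
Eigenvalues: lambda_1 = 5.8377, lambda_2 = 12.1623
The function is convex.

1


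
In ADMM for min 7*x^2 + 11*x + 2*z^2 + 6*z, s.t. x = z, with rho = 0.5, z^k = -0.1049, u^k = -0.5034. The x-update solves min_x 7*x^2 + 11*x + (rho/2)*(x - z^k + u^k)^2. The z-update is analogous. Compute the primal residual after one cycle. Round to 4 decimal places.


ADMM iteration with rho = 0.5, z^k = -0.1049, u^k = -0.5034
Step 1: x-update.
Minimize 7*x^2 + 11*x + (0.5/2)*(x + 0.1049 - 0.5034)^2
FOC: (2*7 + 0.5)*x = -11 + 0.5*(-0.1049 + 0.5034)
x^{k+1} = -0.7449
Step 2: z-update.
Minimize 2*z^2 + 6*z + (0.5/2)*(-0.7449 - z - 0.5034)^2
FOC: (2*2 + 0.5)*z = -6 + 0.5*(-0.7449 - 0.5034)
z^{k+1} = -1.472
Step 3: u-update.
u^{k+1} = -0.5034 - 0.7449 + 1.472 = 0.2238
Step 4: Primal residual = |-0.7449 + 1.472| = 0.7272


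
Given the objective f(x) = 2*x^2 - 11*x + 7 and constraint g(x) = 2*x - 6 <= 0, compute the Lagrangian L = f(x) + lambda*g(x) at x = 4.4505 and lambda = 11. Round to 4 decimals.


Step 1: Evaluate f(x).
f(4.4505) = 2*4.4505^2 - 11*4.4505 + 7 = -2.3416
Step 2: Evaluate g(x).
g(4.4505) = 2*4.4505 - 6 = 2.901
Step 3: Compute Lagrangian.
L = -2.3416 + 11*2.901 = 29.5694


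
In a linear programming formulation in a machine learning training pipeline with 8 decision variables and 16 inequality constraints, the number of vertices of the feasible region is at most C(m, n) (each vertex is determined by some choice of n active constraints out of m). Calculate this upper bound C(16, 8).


Each vertex corresponds to some choice of n active constraints out of m, so the number of vertices is at most C(m, n) = m! / (n!(m-n)!).
m = 16, n = 8
Numerator: 16 * 15 * 14 * 13 * 12 * 11 * 10 * 9
Denominator: 8! = 40320
C(16, 8) = 12870


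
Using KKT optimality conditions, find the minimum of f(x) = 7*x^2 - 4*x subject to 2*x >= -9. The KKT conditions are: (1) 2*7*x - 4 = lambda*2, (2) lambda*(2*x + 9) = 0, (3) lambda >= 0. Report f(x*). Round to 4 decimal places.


Step 1: Try lambda = 0 (constraint inactive).
Stationarity: 2*7*x - 4 = 0
x* = 4/(2*7) = 2/7 = 0.2857 (rounded; the exact value 2/7 is used below)
Check constraint: 2*0.2857 = 0.5714 >= -9 -- satisfied.
Step 2: Compute optimal value.
f(x*) = 7*(2/7)^2 - 4*(2/7) = -0.5714


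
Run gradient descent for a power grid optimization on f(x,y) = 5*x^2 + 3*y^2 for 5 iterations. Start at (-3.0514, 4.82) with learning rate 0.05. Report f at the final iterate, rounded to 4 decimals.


Gradient descent on f(x,y) = 5*x^2 + 3*y^2.
Starting point: (-3.0514, 4.82), alpha = 0.05
Step 1: grad_x = 2*5*-3.0514 = -30.514, grad_y = 2*3*4.82 = 28.92
  x_1 = -3.0514 - 0.05*-30.514 = -1.5257
  y_1 = 4.82 - 0.05*28.92 = 3.374
Step 2: grad_x = 2*5*-1.5257 = -15.257, grad_y = 2*3*3.374 = 20.244
  x_2 = -1.5257 - 0.05*-15.257 = -0.7629
  y_2 = 3.374 - 0.05*20.244 = 2.3618
Step 3: grad_x = 2*5*-0.7629 = -7.6285, grad_y = 2*3*2.3618 = 14.1708
  x_3 = -0.7629 - 0.05*-7.6285 = -0.3814
  y_3 = 2.3618 - 0.05*14.1708 = 1.6533
Step 4: grad_x = 2*5*-0.3814 = -3.8143, grad_y = 2*3*1.6533 = 9.9196
  x_4 = -0.3814 - 0.05*-3.8143 = -0.1907
  y_4 = 1.6533 - 0.05*9.9196 = 1.1573
Step 5: grad_x = 2*5*-0.1907 = -1.9071, grad_y = 2*3*1.1573 = 6.9437
  x_5 = -0.1907 - 0.05*-1.9071 = -0.0954
  y_5 = 1.1573 - 0.05*6.9437 = 0.8101
f(-0.0954, 0.8101) = 5*(-0.0954)^2 + 3*0.8101^2 = 2.0142


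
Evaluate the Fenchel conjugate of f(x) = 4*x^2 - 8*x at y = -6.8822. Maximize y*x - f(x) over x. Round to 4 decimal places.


f*(y) = sup_x {y*x - a*x^2 - b*x} = sup_x {(y-b)*x - a*x^2}
FOC: (y - b) - 2a*x = 0 => x* = (y - b)/(2a)
x* = (-6.8822 + 8)/(2*4) = 0.1397
f*(-6.8822) = (y-b)^2/(4a) = (-6.8822 + 8)^2/(4*4)
= 1.2495/16 = 0.0781


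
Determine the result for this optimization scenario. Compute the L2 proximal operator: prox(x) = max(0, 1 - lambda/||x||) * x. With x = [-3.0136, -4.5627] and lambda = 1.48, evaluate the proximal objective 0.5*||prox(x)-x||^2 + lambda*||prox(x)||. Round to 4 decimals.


Step 1: Compute ||x||.
||x|| = 5.4681
Step 2: Compute scaling factor.
scale = max(0, 1 - 1.48/5.4681) = 0.7293
Step 3: prox(x) = [-2.1979, -3.3278]
||prox(x)|| = 3.9881
Step 4: Proximal objective.
0.5*||prox-x||^2 = 1.0952
lambda*||prox|| = 5.9024
Total = 6.9976


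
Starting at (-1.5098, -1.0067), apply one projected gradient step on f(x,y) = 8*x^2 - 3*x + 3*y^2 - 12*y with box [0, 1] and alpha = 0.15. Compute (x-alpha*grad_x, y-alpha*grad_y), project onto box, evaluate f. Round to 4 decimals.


Step 1: Compute gradient at (-1.5098, -1.0067).
grad_x = 2*8*-1.5098 - 3 = -27.1568
grad_y = 2*3*-1.0067 - 12 = -18.0402
Step 2: Gradient step.
x_raw = -1.5098 - 0.15*-27.1568 = 2.5637
y_raw = -1.0067 - 0.15*-18.0402 = 1.6993
Step 3: Project onto [0, 1].
x_proj = clip(2.5637) = 1.0
y_proj = clip(1.6993) = 1.0
Step 4: Evaluate f.
f(1.0, 1.0) = -4.0


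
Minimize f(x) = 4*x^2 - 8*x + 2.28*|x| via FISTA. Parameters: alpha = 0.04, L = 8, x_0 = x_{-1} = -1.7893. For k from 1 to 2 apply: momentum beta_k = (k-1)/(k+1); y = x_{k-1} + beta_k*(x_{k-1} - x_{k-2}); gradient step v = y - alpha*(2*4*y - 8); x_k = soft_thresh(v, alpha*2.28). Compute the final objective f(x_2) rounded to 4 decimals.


FISTA on f(x) = 4*x^2 - 8*x + 2.28*|x|
L = 8, alpha = 0.04
Iteration 1: beta = 0.0, y = -1.7893 + 0.0*(-1.7893 + 1.7893) = -1.7893
  grad(y) = -22.3144, v = y - alpha*grad = -0.8967
  prox(v) = soft_thresh(-0.8967, 0.0912) = -0.8055
Iteration 2: beta = 0.3333, y = -0.8055 + 0.3333*(-0.8055 + 1.7893) = -0.4776
  grad(y) = -11.8208, v = y - alpha*grad = -0.0048
  prox(v) = soft_thresh(-0.0048, 0.0912) = 0.0
f(x_2) = 4*0.0^2 - 8*0.0 + 2.28*|0.0| = 0.0


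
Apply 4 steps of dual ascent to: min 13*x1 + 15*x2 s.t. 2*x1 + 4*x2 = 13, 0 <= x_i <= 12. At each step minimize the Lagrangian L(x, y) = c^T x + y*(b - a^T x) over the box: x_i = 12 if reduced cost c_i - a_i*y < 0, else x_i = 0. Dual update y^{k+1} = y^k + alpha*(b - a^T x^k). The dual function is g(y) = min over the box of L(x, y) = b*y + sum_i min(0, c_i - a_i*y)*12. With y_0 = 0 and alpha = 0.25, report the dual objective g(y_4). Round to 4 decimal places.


Dual ascent for LP: min 13*x1 + 15*x2, 2*x1 + 4*x2 = 13, 0 <= x_i <= 12
Step 1: y^k = 0.0, reduced costs: (13.0, 15.0)
  x^k = (0.0, 0.0), subgradient = b - a^T x = 13.0
  y^{k+1} = 0.0 + 0.25*13.0 = 3.25
Step 2: y^k = 3.25, reduced costs: (6.5, 2.0)
  x^k = (0.0, 0.0), subgradient = b - a^T x = 13.0
  y^{k+1} = 3.25 + 0.25*13.0 = 6.5
Step 3: y^k = 6.5, reduced costs: (0.0, -11.0)
  x^k = (0.0, 12.0), subgradient = b - a^T x = -35.0
  y^{k+1} = 6.5 + 0.25*-35.0 = -2.25
Step 4: y^k = -2.25, reduced costs: (17.5, 24.0)
  x^k = (0.0, 0.0), subgradient = b - a^T x = 13.0
  y^{k+1} = -2.25 + 0.25*13.0 = 1.0
Dual objective at y_4 = 1.0: reduced costs (11.0, 11.0), box minimizer x = (0.0, 0.0)
g(y_4) = b*y + (c1 - a1*y)*x1 + (c2 - a2*y)*x2 = 13*1.0 + 11.0*0.0 + 11.0*0.0 = 13.0 + 0.0 + 0.0 = 13.0


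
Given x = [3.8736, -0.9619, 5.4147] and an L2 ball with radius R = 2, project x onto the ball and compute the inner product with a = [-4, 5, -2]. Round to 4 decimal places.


Step 1: Compute ||x|| (intermediates to 6 decimals).
||x|| = sqrt(3.8736^2 + (-0.9619)^2 + 5.4147^2) = 6.726738
Step 2: Project.
Since ||x|| > R, scale = R/||x|| = 2/6.726738 = 0.297321, proj(x) = scale * x
proj(x) = [1.151703, -0.285993, 1.609904]
Step 3: Dot product.
a^T * proj(x) = -4*1.151703 + 5*(-0.285993) - 2*1.609904 = -9.2566


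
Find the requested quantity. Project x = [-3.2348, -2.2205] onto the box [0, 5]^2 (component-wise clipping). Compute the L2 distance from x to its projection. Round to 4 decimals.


Project each component onto [0, 5].
clip(-3.2348) = 0.0, clip(-2.2205) = 0.0
Projection = [0.0, 0.0]
Squared diffs: [10.4639, 4.9306]
Distance = sqrt(15.3945) = 3.9236


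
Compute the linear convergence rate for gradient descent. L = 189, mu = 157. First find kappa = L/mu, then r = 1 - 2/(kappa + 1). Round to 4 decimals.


Step 1: Compute the condition number.
kappa = L/mu = 189/157 = 1.2038
Step 2: Compute the convergence rate.
r = 1 - 2/(kappa + 1) = 1 - 2*mu/(L + mu) = (L - mu)/(L + mu) = 32/346 = 0.0925


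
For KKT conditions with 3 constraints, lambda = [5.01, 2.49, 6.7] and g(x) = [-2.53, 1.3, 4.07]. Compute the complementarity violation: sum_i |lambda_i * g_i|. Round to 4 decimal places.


KKT complementary slackness check:
lambda_1 * g_1 = 5.01 * -2.53 = -12.6753
lambda_2 * g_2 = 2.49 * 1.3 = 3.237
lambda_3 * g_3 = 6.7 * 4.07 = 27.269
Total violation = 12.6753 + 3.237 + 27.269 = 43.1813


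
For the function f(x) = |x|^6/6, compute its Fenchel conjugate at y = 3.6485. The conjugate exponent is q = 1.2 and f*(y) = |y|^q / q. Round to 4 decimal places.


The conjugate exponent q satisfies 1/p + 1/q = 1.
p = 6, so q = 6/(6 - 1) = 1.2
|y|^q = 3.6485^1.2 = 4.7265
f*(3.6485) = 4.7265 / 1.2 = 3.9387


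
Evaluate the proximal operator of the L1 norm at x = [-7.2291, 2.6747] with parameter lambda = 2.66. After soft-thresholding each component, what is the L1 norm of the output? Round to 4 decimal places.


Soft-thresholding with lambda = 2.66:
prox(-7.2291) = sign(-7.2291)*max(|-7.2291| - 2.66, 0) = -4.5691
prox(2.6747) = sign(2.6747)*max(|2.6747| - 2.66, 0) = 0.0147
prox(x) = [-4.5691, 0.0147]
||prox(x)||_1 = 4.5691 + 0.0147 = 4.5838


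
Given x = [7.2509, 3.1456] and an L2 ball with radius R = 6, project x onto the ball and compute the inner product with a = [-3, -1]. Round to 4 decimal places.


Step 1: Compute ||x|| (intermediates to 6 decimals).
||x|| = sqrt(7.2509^2 + 3.1456^2) = 7.903819
Step 2: Project.
Since ||x|| > R, scale = R/||x|| = 6/7.903819 = 0.759127, proj(x) = scale * x
proj(x) = [5.504354, 2.38791]
Step 3: Dot product.
a^T * proj(x) = -3*5.504354 - 1*2.38791 = -18.901


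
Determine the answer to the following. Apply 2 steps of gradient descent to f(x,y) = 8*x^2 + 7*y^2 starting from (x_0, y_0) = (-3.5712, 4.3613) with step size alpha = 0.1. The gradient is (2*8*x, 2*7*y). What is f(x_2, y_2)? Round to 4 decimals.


Gradient descent on f(x,y) = 8*x^2 + 7*y^2.
Starting point: (-3.5712, 4.3613), alpha = 0.1
Step 1: grad_x = 2*8*-3.5712 = -57.1392, grad_y = 2*7*4.3613 = 61.0582
  x_1 = -3.5712 - 0.1*-57.1392 = 2.1427
  y_1 = 4.3613 - 0.1*61.0582 = -1.7445
Step 2: grad_x = 2*8*2.1427 = 34.2835, grad_y = 2*7*-1.7445 = -24.4233
  x_2 = 2.1427 - 0.1*34.2835 = -1.2856
  y_2 = -1.7445 - 0.1*-24.4233 = 0.6978
f(-1.2856, 0.6978) = 8*(-1.2856)^2 + 7*0.6978^2 = 16.6313


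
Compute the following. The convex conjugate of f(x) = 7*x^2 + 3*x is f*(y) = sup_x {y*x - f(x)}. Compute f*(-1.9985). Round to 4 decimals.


f*(y) = sup_x {y*x - a*x^2 - b*x} = sup_x {(y-b)*x - a*x^2}
FOC: (y - b) - 2a*x = 0 => x* = (y - b)/(2a)
x* = (-1.9985 - 3)/(2*7) = -0.357
f*(-1.9985) = (y-b)^2/(4a) = (-1.9985 - 3)^2/(4*7)
= 24.985/28 = 0.8923


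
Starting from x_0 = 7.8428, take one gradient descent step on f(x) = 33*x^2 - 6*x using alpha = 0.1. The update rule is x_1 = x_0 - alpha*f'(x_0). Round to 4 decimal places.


We compute the gradient at x_0 and apply the update.
f'(x) = 66*x - 6
f'(7.8428) = 66*7.8428 - 6 = 511.6248
x_1 = 7.8428 - 0.1*511.6248 = -43.3197


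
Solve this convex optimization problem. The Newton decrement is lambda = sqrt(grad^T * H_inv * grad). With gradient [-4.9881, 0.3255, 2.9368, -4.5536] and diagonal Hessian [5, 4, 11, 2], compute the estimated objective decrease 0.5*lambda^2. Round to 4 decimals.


Step 1: H is diagonal, so H^(-1) * g = [-0.9976, 0.0814, 0.267, -2.2768].
Step 2: g^T H^(-1) g = sum_i g_i^2 / H_ii
  = (-4.9881)^2/5 + (0.3255)^2/4 + (2.9368)^2/11 + (-4.5536)^2/2
  = 4.9762 + 0.0265 + 0.7841 + 10.3676 = 16.1544
Step 3: Objective decrease = 0.5 * g^T H^(-1) g = 8.0772


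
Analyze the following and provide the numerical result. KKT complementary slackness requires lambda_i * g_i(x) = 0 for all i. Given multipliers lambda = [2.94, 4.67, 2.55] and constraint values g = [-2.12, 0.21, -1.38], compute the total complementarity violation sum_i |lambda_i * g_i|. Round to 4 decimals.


KKT complementary slackness check:
lambda_1 * g_1 = 2.94 * -2.12 = -6.2328
lambda_2 * g_2 = 4.67 * 0.21 = 0.9807
lambda_3 * g_3 = 2.55 * -1.38 = -3.519
Total violation = 6.2328 + 0.9807 + 3.519 = 10.7325


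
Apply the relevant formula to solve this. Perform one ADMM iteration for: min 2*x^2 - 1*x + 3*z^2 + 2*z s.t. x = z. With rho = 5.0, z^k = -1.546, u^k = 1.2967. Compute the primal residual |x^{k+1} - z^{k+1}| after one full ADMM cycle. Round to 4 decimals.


ADMM iteration with rho = 5.0, z^k = -1.546, u^k = 1.2967
Step 1: x-update.
Minimize 2*x^2 - 1*x + (5.0/2)*(x + 1.546 + 1.2967)^2
FOC: (2*2 + 5.0)*x = 1 + 5.0*(-1.546 - 1.2967)
x^{k+1} = -1.4682
Step 2: z-update.
Minimize 3*z^2 + 2*z + (5.0/2)*(-1.4682 - z + 1.2967)^2
FOC: (2*3 + 5.0)*z = -2 + 5.0*(-1.4682 + 1.2967)
z^{k+1} = -0.2598
Step 3: u-update.
u^{k+1} = 1.2967 - 1.4682 + 0.2598 = 0.0883
Step 4: Primal residual = |-1.4682 + 0.2598| = 1.2084


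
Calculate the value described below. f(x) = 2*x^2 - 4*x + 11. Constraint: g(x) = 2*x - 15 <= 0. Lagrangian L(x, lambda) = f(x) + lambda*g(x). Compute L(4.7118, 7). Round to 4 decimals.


Step 1: Evaluate f(x).
f(4.7118) = 2*4.7118^2 - 4*4.7118 + 11 = 36.5549
Step 2: Evaluate g(x).
g(4.7118) = 2*4.7118 - 15 = -5.5764
Step 3: Compute Lagrangian.
L = 36.5549 + 7*-5.5764 = -2.4799


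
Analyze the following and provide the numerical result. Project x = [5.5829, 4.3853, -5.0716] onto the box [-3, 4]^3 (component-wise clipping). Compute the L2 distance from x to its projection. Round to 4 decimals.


Project each component onto [-3, 4].
clip(5.5829) = 4.0, clip(4.3853) = 4.0, clip(-5.0716) = -3.0
Projection = [4.0, 4.0, -3.0]
Squared diffs: [2.5056, 0.1485, 4.2915]
Distance = sqrt(6.9456) = 2.6354


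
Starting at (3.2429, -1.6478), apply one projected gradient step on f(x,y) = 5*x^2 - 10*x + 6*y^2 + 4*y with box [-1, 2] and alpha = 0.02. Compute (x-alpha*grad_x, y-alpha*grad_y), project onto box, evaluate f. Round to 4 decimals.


Step 1: Compute gradient at (3.2429, -1.6478).
grad_x = 2*5*3.2429 - 10 = 22.429
grad_y = 2*6*-1.6478 + 4 = -15.7736
Step 2: Gradient step.
x_raw = 3.2429 - 0.02*22.429 = 2.7943
y_raw = -1.6478 - 0.02*-15.7736 = -1.3323
Step 3: Project onto [-1, 2].
x_proj = clip(2.7943) = 2.0
y_proj = clip(-1.3323) = -1.0
Step 4: Evaluate f.
f(2.0, -1.0) = 2.0


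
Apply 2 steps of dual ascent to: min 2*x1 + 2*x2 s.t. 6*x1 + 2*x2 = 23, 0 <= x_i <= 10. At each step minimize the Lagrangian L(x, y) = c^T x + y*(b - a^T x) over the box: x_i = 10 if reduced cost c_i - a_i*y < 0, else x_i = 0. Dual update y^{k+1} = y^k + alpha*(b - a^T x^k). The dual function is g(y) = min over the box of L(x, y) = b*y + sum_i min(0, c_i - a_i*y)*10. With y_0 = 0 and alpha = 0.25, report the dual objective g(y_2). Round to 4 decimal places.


Dual ascent for LP: min 2*x1 + 2*x2, 6*x1 + 2*x2 = 23, 0 <= x_i <= 10
Step 1: y^k = 0.0, reduced costs: (2.0, 2.0)
  x^k = (0.0, 0.0), subgradient = b - a^T x = 23.0
  y^{k+1} = 0.0 + 0.25*23.0 = 5.75
Step 2: y^k = 5.75, reduced costs: (-32.5, -9.5)
  x^k = (10.0, 10.0), subgradient = b - a^T x = -57.0
  y^{k+1} = 5.75 + 0.25*-57.0 = -8.5
Dual objective at y_2 = -8.5: reduced costs (53.0, 19.0), box minimizer x = (0.0, 0.0)
g(y_2) = b*y + (c1 - a1*y)*x1 + (c2 - a2*y)*x2 = 23*(-8.5) + 53.0*0.0 + 19.0*0.0 = -195.5 + 0.0 + 0.0 = -195.5


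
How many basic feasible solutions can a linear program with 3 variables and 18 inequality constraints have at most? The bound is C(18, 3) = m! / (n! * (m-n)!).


Each vertex corresponds to some choice of n active constraints out of m, so the number of vertices is at most C(m, n) = m! / (n!(m-n)!).
m = 18, n = 3
Numerator: 18 * 17 * 16
Denominator: 3! = 6
C(18, 3) = 816


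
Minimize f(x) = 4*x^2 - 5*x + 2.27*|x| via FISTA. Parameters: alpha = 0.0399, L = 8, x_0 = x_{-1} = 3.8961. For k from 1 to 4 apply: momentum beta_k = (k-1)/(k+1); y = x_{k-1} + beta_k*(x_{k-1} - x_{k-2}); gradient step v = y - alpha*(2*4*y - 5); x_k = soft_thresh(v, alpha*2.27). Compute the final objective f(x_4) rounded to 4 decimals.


FISTA on f(x) = 4*x^2 - 5*x + 2.27*|x|
L = 8, alpha = 0.0399
Iteration 1: beta = 0.0, y = 3.8961 + 0.0*(3.8961 - 3.8961) = 3.8961
  grad(y) = 26.1688, v = y - alpha*grad = 2.852
  prox(v) = soft_thresh(2.852, 0.0906) = 2.7614
Iteration 2: beta = 0.3333, y = 2.7614 + 0.3333*(2.7614 - 3.8961) = 2.3832
  grad(y) = 14.0652, v = y - alpha*grad = 1.822
  prox(v) = soft_thresh(1.822, 0.0906) = 1.7314
Iteration 3: beta = 0.5, y = 1.7314 + 0.5*(1.7314 - 2.7614) = 1.2164
  grad(y) = 4.731, v = y - alpha*grad = 1.0276
  prox(v) = soft_thresh(1.0276, 0.0906) = 0.937
Iteration 4: beta = 0.6, y = 0.937 + 0.6*(0.937 - 1.7314) = 0.4604
  grad(y) = -1.3166, v = y - alpha*grad = 0.513
  prox(v) = soft_thresh(0.513, 0.0906) = 0.4224
f(x_4) = 4*0.4224^2 - 5*0.4224 + 2.27*|0.4224| = -0.4395


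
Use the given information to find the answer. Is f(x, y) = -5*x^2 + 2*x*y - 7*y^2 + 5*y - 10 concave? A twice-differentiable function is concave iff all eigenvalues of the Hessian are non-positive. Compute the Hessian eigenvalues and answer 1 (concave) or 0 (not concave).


The Hessian of f(x,y) = -5*x^2 + 2*x*y - 7*y^2 + 5*y - 10 is:
H = [[-10, 2], [2, -14]]
Trace = -10 - 14 = -24
Determinant = -10*-14 - (2)^2 = 136
Discriminant = (-24)^2 - 4*136 = 32.0
Eigenvalues: lambda_1 = -14.8284, lambda_2 = -9.1716
The function is concave.

1


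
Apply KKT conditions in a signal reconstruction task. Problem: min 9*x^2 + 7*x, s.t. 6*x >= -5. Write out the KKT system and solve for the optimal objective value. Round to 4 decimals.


Step 1: Try lambda = 0 (constraint inactive).
Stationarity: 2*9*x + 7 = 0
x* = -7/(2*9) = -7/18 = -0.3889 (rounded; the exact value -7/18 is used below)
Check constraint: 6*-0.3889 = -2.3334 >= -5 -- satisfied.
Step 2: Compute optimal value.
f(x*) = 9*(-7/18)^2 + 7*(-7/18) = -1.3611


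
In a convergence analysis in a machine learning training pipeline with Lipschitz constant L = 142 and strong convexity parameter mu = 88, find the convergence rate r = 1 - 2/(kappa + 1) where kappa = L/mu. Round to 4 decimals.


Step 1: Compute the condition number.
kappa = L/mu = 142/88 = 1.6136
Step 2: Compute the convergence rate.
r = 1 - 2/(kappa + 1) = 1 - 2*mu/(L + mu) = (L - mu)/(L + mu) = 54/230 = 0.2348


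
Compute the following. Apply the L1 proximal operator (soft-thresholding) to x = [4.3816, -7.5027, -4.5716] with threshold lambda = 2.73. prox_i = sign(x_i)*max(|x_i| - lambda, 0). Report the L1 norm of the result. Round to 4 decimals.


Soft-thresholding with lambda = 2.73:
prox(4.3816) = sign(4.3816)*max(|4.3816| - 2.73, 0) = 1.6516
prox(-7.5027) = sign(-7.5027)*max(|-7.5027| - 2.73, 0) = -4.7727
prox(-4.5716) = sign(-4.5716)*max(|-4.5716| - 2.73, 0) = -1.8416
prox(x) = [1.6516, -4.7727, -1.8416]
||prox(x)||_1 = 1.6516 + 4.7727 + 1.8416 = 8.2659


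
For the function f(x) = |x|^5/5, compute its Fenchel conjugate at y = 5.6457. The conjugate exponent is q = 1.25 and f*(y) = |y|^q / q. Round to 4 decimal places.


The conjugate exponent q satisfies 1/p + 1/q = 1.
p = 5, so q = 5/(5 - 1) = 1.25
|y|^q = 5.6457^1.25 = 8.7026
f*(5.6457) = 8.7026 / 1.25 = 6.9621


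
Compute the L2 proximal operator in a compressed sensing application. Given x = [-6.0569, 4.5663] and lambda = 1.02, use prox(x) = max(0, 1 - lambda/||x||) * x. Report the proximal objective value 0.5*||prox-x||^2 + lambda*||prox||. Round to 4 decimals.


Step 1: Compute ||x||.
||x|| = 7.5853
Step 2: Compute scaling factor.
scale = max(0, 1 - 1.02/7.5853) = 0.8655
Step 3: prox(x) = [-5.2424, 3.9523]
||prox(x)|| = 6.5653
Step 4: Proximal objective.
0.5*||prox-x||^2 = 0.5202
lambda*||prox|| = 6.6966
Total = 7.2168


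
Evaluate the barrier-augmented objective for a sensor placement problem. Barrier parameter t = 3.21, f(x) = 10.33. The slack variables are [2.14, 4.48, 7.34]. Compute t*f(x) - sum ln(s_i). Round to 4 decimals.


Step 1: Compute log-barrier.
ln values: [0.7608, 1.4996, 1.9933]
phi = -(0.7608 + 1.4996 + 1.9933) = -4.2538
Step 2: Compute augmented objective.
t*f(x) = 3.21*10.33 = 33.1593
Total = 33.1593 - 4.2538 = 28.9055


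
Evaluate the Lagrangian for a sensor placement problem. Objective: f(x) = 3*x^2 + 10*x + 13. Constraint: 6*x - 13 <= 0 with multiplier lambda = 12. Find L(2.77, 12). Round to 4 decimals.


Step 1: Evaluate f(x).
f(2.77) = 3*2.77^2 + 10*2.77 + 13 = 63.7187
Step 2: Evaluate g(x).
g(2.77) = 6*2.77 - 13 = 3.62
Step 3: Compute Lagrangian.
L = 63.7187 + 12*3.62 = 107.1587


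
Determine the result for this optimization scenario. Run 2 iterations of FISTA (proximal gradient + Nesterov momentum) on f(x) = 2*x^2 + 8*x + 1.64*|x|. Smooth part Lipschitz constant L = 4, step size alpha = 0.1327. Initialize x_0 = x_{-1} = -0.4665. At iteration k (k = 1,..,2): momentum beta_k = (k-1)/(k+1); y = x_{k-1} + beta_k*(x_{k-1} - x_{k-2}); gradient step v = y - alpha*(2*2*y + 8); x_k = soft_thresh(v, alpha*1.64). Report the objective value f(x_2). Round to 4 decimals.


FISTA on f(x) = 2*x^2 + 8*x + 1.64*|x|
L = 4, alpha = 0.1327
Iteration 1: beta = 0.0, y = -0.4665 + 0.0*(-0.4665 + 0.4665) = -0.4665
  grad(y) = 6.134, v = y - alpha*grad = -1.2805
  prox(v) = soft_thresh(-1.2805, 0.2176) = -1.0629
Iteration 2: beta = 0.3333, y = -1.0629 + 0.3333*(-1.0629 + 0.4665) = -1.2616
  grad(y) = 2.9534, v = y - alpha*grad = -1.6536
  prox(v) = soft_thresh(-1.6536, 0.2176) = -1.4359
f(x_2) = 2*(-1.4359)^2 + 8*(-1.4359) + 1.64*|-1.4359| = -5.0087


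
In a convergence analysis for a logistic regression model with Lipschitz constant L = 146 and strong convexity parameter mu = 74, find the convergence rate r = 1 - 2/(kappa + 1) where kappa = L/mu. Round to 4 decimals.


Step 1: Compute the condition number.
kappa = L/mu = 146/74 = 1.973
Step 2: Compute the convergence rate.
r = 1 - 2/(kappa + 1) = 1 - 2*mu/(L + mu) = (L - mu)/(L + mu) = 72/220 = 0.3273


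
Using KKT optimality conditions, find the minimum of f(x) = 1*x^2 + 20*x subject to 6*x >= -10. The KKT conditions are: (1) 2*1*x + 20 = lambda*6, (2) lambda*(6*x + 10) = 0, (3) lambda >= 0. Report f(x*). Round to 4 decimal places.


Step 1: Try lambda = 0 (constraint inactive).
x_unc = -20/(2*1) = -10.0
Check: 6*-10.0 = -60.0 < -10 -- violated!
Step 2: Constraint must be active: 6*x = -10
x* = -10/6 = -5/3 = -1.6667 (rounded; the exact value -5/3 is used below)
lambda = (2*1*(-5/3) + 20)/6 = 2.7778
Step 3: Compute optimal value.
f(x*) = 1*(-5/3)^2 + 20*(-5/3) = -30.5556


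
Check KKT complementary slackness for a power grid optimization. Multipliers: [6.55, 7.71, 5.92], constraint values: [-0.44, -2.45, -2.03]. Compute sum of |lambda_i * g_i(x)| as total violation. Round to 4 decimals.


KKT complementary slackness check:
lambda_1 * g_1 = 6.55 * -0.44 = -2.882
lambda_2 * g_2 = 7.71 * -2.45 = -18.8895
lambda_3 * g_3 = 5.92 * -2.03 = -12.0176
Total violation = 2.882 + 18.8895 + 12.0176 = 33.7891


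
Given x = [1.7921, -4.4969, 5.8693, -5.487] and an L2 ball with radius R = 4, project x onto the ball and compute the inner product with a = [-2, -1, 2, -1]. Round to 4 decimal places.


Step 1: Compute ||x|| (intermediates to 6 decimals).
||x|| = sqrt(1.7921^2 + (-4.4969)^2 + 5.8693^2 + (-5.487)^2) = 9.380276
Step 2: Project.
Since ||x|| > R, scale = R/||x|| = 4/9.380276 = 0.426427, proj(x) = scale * x
proj(x) = [0.7642, -1.9176, 2.502828, -2.339805]
Step 3: Dot product.
a^T * proj(x) = -2*0.7642 - 1*(-1.9176) + 2*2.502828 - 1*(-2.339805) = 7.7347


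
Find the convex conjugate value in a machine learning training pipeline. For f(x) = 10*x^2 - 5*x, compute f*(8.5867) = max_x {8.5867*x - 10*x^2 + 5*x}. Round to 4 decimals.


f*(y) = sup_x {y*x - a*x^2 - b*x} = sup_x {(y-b)*x - a*x^2}
FOC: (y - b) - 2a*x = 0 => x* = (y - b)/(2a)
x* = (8.5867 + 5)/(2*10) = 0.6793
f*(8.5867) = (y-b)^2/(4a) = (8.5867 + 5)^2/(4*10)
= 184.5984/40 = 4.615


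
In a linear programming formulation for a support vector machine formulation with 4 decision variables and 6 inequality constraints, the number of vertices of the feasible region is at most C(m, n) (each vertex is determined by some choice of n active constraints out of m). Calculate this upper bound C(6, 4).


Each vertex corresponds to some choice of n active constraints out of m, so the number of vertices is at most C(m, n) = m! / (n!(m-n)!).
m = 6, n = 4
Numerator: 6 * 5 * 4 * 3
Denominator: 4! = 24
C(6, 4) = 15


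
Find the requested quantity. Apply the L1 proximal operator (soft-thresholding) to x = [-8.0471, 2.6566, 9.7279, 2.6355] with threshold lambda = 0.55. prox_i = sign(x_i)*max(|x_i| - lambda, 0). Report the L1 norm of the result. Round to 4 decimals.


Soft-thresholding with lambda = 0.55:
prox(-8.0471) = sign(-8.0471)*max(|-8.0471| - 0.55, 0) = -7.4971
prox(2.6566) = sign(2.6566)*max(|2.6566| - 0.55, 0) = 2.1066
prox(9.7279) = sign(9.7279)*max(|9.7279| - 0.55, 0) = 9.1779
prox(2.6355) = sign(2.6355)*max(|2.6355| - 0.55, 0) = 2.0855
prox(x) = [-7.4971, 2.1066, 9.1779, 2.0855]
||prox(x)||_1 = 7.4971 + 2.1066 + 9.1779 + 2.0855 = 20.8671


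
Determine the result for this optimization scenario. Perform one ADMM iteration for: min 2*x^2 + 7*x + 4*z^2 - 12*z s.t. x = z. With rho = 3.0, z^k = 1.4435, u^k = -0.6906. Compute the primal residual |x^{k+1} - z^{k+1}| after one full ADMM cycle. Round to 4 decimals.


ADMM iteration with rho = 3.0, z^k = 1.4435, u^k = -0.6906
Step 1: x-update.
Minimize 2*x^2 + 7*x + (3.0/2)*(x - 1.4435 - 0.6906)^2
FOC: (2*2 + 3.0)*x = -7 + 3.0*(1.4435 + 0.6906)
x^{k+1} = -0.0854
Step 2: z-update.
Minimize 4*z^2 - 12*z + (3.0/2)*(-0.0854 - z - 0.6906)^2
FOC: (2*4 + 3.0)*z = 12 + 3.0*(-0.0854 - 0.6906)
z^{k+1} = 0.8793
Step 3: u-update.
u^{k+1} = -0.6906 - 0.0854 - 0.8793 = -1.6553
Step 4: Primal residual = |-0.0854 - 0.8793| = 0.9647


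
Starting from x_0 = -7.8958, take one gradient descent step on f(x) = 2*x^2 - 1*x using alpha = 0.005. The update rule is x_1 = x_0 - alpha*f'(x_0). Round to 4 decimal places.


We compute the gradient at x_0 and apply the update.
f'(x) = 4*x - 1
f'(-7.8958) = 4*-7.8958 - 1 = -32.5832
x_1 = -7.8958 - 0.005*-32.5832 = -7.7329


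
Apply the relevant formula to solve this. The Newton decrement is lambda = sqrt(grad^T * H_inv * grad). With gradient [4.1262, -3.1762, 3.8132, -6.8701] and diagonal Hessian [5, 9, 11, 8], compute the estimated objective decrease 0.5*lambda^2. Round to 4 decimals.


Step 1: H is diagonal, so H^(-1) * g = [0.8252, -0.3529, 0.3467, -0.8588].
Step 2: g^T H^(-1) g = sum_i g_i^2 / H_ii
  = (4.1262)^2/5 + (-3.1762)^2/9 + (3.8132)^2/11 + (-6.8701)^2/8
  = 3.4051 + 1.1209 + 1.3219 + 5.8998 = 11.7477
Step 3: Objective decrease = 0.5 * g^T H^(-1) g = 5.8738


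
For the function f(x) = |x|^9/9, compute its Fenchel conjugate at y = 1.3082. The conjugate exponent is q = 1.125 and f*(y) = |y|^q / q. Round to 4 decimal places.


The conjugate exponent q satisfies 1/p + 1/q = 1.
p = 9, so q = 9/(9 - 1) = 1.125
|y|^q = 1.3082^1.125 = 1.3529
f*(1.3082) = 1.3529 / 1.125 = 1.2026


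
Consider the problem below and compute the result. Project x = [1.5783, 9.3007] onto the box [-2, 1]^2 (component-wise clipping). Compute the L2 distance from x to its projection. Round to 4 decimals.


Project each component onto [-2, 1].
clip(1.5783) = 1.0, clip(9.3007) = 1.0
Projection = [1.0, 1.0]
Squared diffs: [0.3344, 68.9016]
Distance = sqrt(69.236) = 8.3208


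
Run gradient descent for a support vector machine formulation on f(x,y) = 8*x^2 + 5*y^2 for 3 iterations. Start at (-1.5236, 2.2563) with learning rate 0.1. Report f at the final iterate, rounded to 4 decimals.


Gradient descent on f(x,y) = 8*x^2 + 5*y^2.
Starting point: (-1.5236, 2.2563), alpha = 0.1
Step 1: grad_x = 2*8*-1.5236 = -24.3776, grad_y = 2*5*2.2563 = 22.563
  x_1 = -1.5236 - 0.1*-24.3776 = 0.9142
  y_1 = 2.2563 - 0.1*22.563 = 0.0
Step 2: grad_x = 2*8*0.9142 = 14.6266, grad_y = 2*5*0.0 = 0.0
  x_2 = 0.9142 - 0.1*14.6266 = -0.5485
  y_2 = 0.0 - 0.1*0.0 = 0.0
Step 3: grad_x = 2*8*-0.5485 = -8.7759, grad_y = 2*5*0.0 = 0.0
  x_3 = -0.5485 - 0.1*-8.7759 = 0.3291
  y_3 = 0.0 - 0.1*0.0 = 0.0
f(0.3291, 0.0) = 8*0.3291^2 + 5*0.0^2 = 0.8664


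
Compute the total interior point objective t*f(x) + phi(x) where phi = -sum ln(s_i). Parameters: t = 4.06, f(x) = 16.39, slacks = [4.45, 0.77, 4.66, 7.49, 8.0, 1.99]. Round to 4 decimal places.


Step 1: Compute log-barrier.
ln values: [1.4929, -0.2614, 1.539, 2.0136, 2.0794, 0.6881]
phi = -(1.4929 - 0.2614 + 1.539 + 2.0136 + 2.0794 + 0.6881) = -7.5517
Step 2: Compute augmented objective.
t*f(x) = 4.06*16.39 = 66.5434
Total = 66.5434 - 7.5517 = 58.9917


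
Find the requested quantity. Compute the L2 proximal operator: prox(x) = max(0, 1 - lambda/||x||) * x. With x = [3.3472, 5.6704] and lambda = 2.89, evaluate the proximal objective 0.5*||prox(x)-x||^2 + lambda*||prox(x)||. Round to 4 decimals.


Step 1: Compute ||x||.
||x|| = 6.5846
Step 2: Compute scaling factor.
scale = max(0, 1 - 2.89/6.5846) = 0.5611
Step 3: prox(x) = [1.8781, 3.1817]
||prox(x)|| = 3.6946
Step 4: Proximal objective.
0.5*||prox-x||^2 = 4.1761
lambda*||prox|| = 10.6774
Total = 14.8535


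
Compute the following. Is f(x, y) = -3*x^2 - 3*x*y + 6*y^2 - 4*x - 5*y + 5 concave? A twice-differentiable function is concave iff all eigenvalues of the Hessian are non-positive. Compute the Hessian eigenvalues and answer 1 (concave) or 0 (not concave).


The Hessian of f(x,y) = -3*x^2 - 3*x*y + 6*y^2 - 4*x - 5*y + 5 is:
H = [[-6, -3], [-3, 12]]
Trace = -6 + 12 = 6
Determinant = -6*12 - (-3)^2 = -81
Discriminant = (6)^2 - 4*-81 = 360.0
Eigenvalues: lambda_1 = -6.4868, lambda_2 = 12.4868
The function is not concave.

0


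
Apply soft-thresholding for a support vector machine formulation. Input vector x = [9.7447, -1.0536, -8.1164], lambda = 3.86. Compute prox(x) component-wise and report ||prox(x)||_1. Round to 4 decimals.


Soft-thresholding with lambda = 3.86:
prox(9.7447) = sign(9.7447)*max(|9.7447| - 3.86, 0) = 5.8847
prox(-1.0536) = sign(-1.0536)*max(|-1.0536| - 3.86, 0) = 0.0
prox(-8.1164) = sign(-8.1164)*max(|-8.1164| - 3.86, 0) = -4.2564
prox(x) = [5.8847, 0.0, -4.2564]
||prox(x)||_1 = 5.8847 + 0.0 + 4.2564 = 10.1411


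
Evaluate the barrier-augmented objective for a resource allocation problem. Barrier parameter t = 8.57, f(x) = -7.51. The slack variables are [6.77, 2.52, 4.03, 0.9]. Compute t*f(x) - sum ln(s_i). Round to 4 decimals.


Step 1: Compute log-barrier.
ln values: [1.9125, 0.9243, 1.3938, -0.1054]
phi = -(1.9125 + 0.9243 + 1.3938 - 0.1054) = -4.1252
Step 2: Compute augmented objective.
t*f(x) = 8.57*-7.51 = -64.3607
Total = -64.3607 - 4.1252 = -68.4859
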